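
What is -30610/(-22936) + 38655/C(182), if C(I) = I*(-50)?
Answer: -7600501/2608970 ≈ -2.9132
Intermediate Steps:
C(I) = -50*I
-30610/(-22936) + 38655/C(182) = -30610/(-22936) + 38655/((-50*182)) = -30610*(-1/22936) + 38655/(-9100) = 15305/11468 + 38655*(-1/9100) = 15305/11468 - 7731/1820 = -7600501/2608970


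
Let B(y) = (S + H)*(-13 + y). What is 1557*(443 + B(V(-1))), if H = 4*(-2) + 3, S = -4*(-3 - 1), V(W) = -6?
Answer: 364338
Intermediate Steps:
S = 16 (S = -4*(-4) = 16)
H = -5 (H = -8 + 3 = -5)
B(y) = -143 + 11*y (B(y) = (16 - 5)*(-13 + y) = 11*(-13 + y) = -143 + 11*y)
1557*(443 + B(V(-1))) = 1557*(443 + (-143 + 11*(-6))) = 1557*(443 + (-143 - 66)) = 1557*(443 - 209) = 1557*234 = 364338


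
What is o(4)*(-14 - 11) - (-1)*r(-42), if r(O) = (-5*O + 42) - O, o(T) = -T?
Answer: 394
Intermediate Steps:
r(O) = 42 - 6*O (r(O) = (42 - 5*O) - O = 42 - 6*O)
o(4)*(-14 - 11) - (-1)*r(-42) = (-1*4)*(-14 - 11) - (-1)*(42 - 6*(-42)) = -4*(-25) - (-1)*(42 + 252) = 100 - (-1)*294 = 100 - 1*(-294) = 100 + 294 = 394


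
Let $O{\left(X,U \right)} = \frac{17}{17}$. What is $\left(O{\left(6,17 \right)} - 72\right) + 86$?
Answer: $15$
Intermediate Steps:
$O{\left(X,U \right)} = 1$ ($O{\left(X,U \right)} = 17 \cdot \frac{1}{17} = 1$)
$\left(O{\left(6,17 \right)} - 72\right) + 86 = \left(1 - 72\right) + 86 = -71 + 86 = 15$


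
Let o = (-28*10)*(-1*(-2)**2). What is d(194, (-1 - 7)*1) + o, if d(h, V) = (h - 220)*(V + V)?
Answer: 1536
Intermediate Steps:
d(h, V) = 2*V*(-220 + h) (d(h, V) = (-220 + h)*(2*V) = 2*V*(-220 + h))
o = 1120 (o = -(-280)*4 = -280*(-4) = 1120)
d(194, (-1 - 7)*1) + o = 2*((-1 - 7)*1)*(-220 + 194) + 1120 = 2*(-8*1)*(-26) + 1120 = 2*(-8)*(-26) + 1120 = 416 + 1120 = 1536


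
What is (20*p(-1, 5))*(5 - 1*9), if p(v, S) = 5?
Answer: -400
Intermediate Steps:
(20*p(-1, 5))*(5 - 1*9) = (20*5)*(5 - 1*9) = 100*(5 - 9) = 100*(-4) = -400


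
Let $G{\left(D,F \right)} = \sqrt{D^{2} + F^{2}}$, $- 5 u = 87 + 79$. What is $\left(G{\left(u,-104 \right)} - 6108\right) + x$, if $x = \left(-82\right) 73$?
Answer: $-12094 + \frac{2 \sqrt{74489}}{5} \approx -11985.0$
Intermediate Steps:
$x = -5986$
$u = - \frac{166}{5}$ ($u = - \frac{87 + 79}{5} = \left(- \frac{1}{5}\right) 166 = - \frac{166}{5} \approx -33.2$)
$\left(G{\left(u,-104 \right)} - 6108\right) + x = \left(\sqrt{\left(- \frac{166}{5}\right)^{2} + \left(-104\right)^{2}} - 6108\right) - 5986 = \left(\sqrt{\frac{27556}{25} + 10816} - 6108\right) - 5986 = \left(\sqrt{\frac{297956}{25}} - 6108\right) - 5986 = \left(\frac{2 \sqrt{74489}}{5} - 6108\right) - 5986 = \left(-6108 + \frac{2 \sqrt{74489}}{5}\right) - 5986 = -12094 + \frac{2 \sqrt{74489}}{5}$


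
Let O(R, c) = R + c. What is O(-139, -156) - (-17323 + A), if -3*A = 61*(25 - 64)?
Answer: 16235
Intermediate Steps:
A = 793 (A = -61*(25 - 64)/3 = -61*(-39)/3 = -1/3*(-2379) = 793)
O(-139, -156) - (-17323 + A) = (-139 - 156) - (-17323 + 793) = -295 - 1*(-16530) = -295 + 16530 = 16235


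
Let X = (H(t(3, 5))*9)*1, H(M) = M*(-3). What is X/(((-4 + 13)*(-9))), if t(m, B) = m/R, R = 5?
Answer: ⅕ ≈ 0.20000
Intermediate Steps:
t(m, B) = m/5
H(M) = -3*M
X = -81/5 (X = (-3*3/5*9)*1 = (-3*⅗*9)*1 = -9/5*9*1 = -81/5*1 = -81/5 ≈ -16.200)
X/(((-4 + 13)*(-9))) = -81*(-1/(9*(-4 + 13)))/5 = -81/(5*(9*(-9))) = -81/5/(-81) = -81/5*(-1/81) = ⅕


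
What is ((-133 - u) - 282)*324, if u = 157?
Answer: -185328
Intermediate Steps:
((-133 - u) - 282)*324 = ((-133 - 1*157) - 282)*324 = ((-133 - 157) - 282)*324 = (-290 - 282)*324 = -572*324 = -185328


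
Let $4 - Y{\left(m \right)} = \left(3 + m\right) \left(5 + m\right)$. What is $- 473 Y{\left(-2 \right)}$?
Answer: $-473$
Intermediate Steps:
$Y{\left(m \right)} = 4 - \left(3 + m\right) \left(5 + m\right)$
$- 473 Y{\left(-2 \right)} = - 473 \left(-11 - \left(-2\right)^{2} - -16\right) = - 473 \left(-11 - 4 + 16\right) = \left(-473\right) 1 = -473$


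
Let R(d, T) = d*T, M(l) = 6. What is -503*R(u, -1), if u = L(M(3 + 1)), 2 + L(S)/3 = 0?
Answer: -3018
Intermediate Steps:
L(S) = -6 (L(S) = -6 + 3*0 = -6 + 0 = -6)
u = -6
R(d, T) = T*d
-503*R(u, -1) = -(-503)*(-6) = -503*6 = -3018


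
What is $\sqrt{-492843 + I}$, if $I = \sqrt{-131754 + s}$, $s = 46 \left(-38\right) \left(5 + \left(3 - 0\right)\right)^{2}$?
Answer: $\sqrt{-492843 + i \sqrt{243626}} \approx 0.352 + 702.03 i$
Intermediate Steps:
$s = -111872$ ($s = - 1748 \left(5 + \left(3 + 0\right)\right)^{2} = - 1748 \left(5 + 3\right)^{2} = - 1748 \cdot 8^{2} = \left(-1748\right) 64 = -111872$)
$I = i \sqrt{243626}$ ($I = \sqrt{-131754 - 111872} = \sqrt{-243626} = i \sqrt{243626} \approx 493.58 i$)
$\sqrt{-492843 + I} = \sqrt{-492843 + i \sqrt{243626}}$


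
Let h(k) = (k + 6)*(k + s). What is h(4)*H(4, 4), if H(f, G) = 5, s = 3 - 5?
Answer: 100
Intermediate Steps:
s = -2
h(k) = (-2 + k)*(6 + k) (h(k) = (k + 6)*(k - 2) = (6 + k)*(-2 + k) = (-2 + k)*(6 + k))
h(4)*H(4, 4) = (-12 + 4² + 4*4)*5 = (-12 + 16 + 16)*5 = 20*5 = 100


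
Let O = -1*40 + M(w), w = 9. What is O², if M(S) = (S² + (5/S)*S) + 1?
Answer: 2209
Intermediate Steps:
M(S) = 6 + S² (M(S) = (S² + 5) + 1 = (5 + S²) + 1 = 6 + S²)
O = 47 (O = -1*40 + (6 + 9²) = -40 + (6 + 81) = -40 + 87 = 47)
O² = 47² = 2209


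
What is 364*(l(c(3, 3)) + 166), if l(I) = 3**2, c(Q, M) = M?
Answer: 63700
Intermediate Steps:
l(I) = 9
364*(l(c(3, 3)) + 166) = 364*(9 + 166) = 364*175 = 63700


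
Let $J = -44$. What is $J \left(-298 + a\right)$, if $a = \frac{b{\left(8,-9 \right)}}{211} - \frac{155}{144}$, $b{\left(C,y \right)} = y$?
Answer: $\frac{99972763}{7596} \approx 13161.0$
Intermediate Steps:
$a = - \frac{34001}{30384}$ ($a = - \frac{9}{211} - \frac{155}{144} = - \frac{34001}{30384} \approx -1.119$)
$J \left(-298 + a\right) = - 44 \left(-298 - \frac{34001}{30384}\right) = \left(-44\right) \left(- \frac{9088433}{30384}\right) = \frac{99972763}{7596}$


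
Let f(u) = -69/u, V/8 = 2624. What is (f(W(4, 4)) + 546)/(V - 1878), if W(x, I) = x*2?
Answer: 4299/152912 ≈ 0.028114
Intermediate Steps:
W(x, I) = 2*x
V = 20992 (V = 8*2624 = 20992)
(f(W(4, 4)) + 546)/(V - 1878) = (-69/(2*4) + 546)/(20992 - 1878) = (-69/8 + 546)/19114 = (-69*1/8 + 546)*(1/19114) = (-69/8 + 546)*(1/19114) = (4299/8)*(1/19114) = 4299/152912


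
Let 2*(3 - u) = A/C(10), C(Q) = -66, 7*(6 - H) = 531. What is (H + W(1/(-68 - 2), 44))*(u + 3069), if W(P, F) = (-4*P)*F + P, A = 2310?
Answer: -5826797/28 ≈ -2.0810e+5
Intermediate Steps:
H = -489/7 (H = 6 - ⅐*531 = 6 - 531/7 = -489/7 ≈ -69.857)
W(P, F) = P - 4*F*P (W(P, F) = -4*F*P + P = P - 4*F*P)
u = 41/2 (u = 3 - 1155/(-66) = 3 - 1155*(-1)/66 = 3 - ½*(-35) = 3 + 35/2 = 41/2 ≈ 20.500)
(H + W(1/(-68 - 2), 44))*(u + 3069) = (-489/7 + (1 - 4*44)/(-68 - 2))*(41/2 + 3069) = (-489/7 + (1 - 176)/(-70))*(6179/2) = (-489/7 - 1/70*(-175))*(6179/2) = (-489/7 + 5/2)*(6179/2) = -943/14*6179/2 = -5826797/28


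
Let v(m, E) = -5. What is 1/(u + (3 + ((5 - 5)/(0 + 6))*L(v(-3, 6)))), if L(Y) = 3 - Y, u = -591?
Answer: -1/588 ≈ -0.0017007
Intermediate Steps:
1/(u + (3 + ((5 - 5)/(0 + 6))*L(v(-3, 6)))) = 1/(-591 + (3 + ((5 - 5)/(0 + 6))*(3 - 1*(-5)))) = 1/(-591 + (3 + (0/6)*(3 + 5))) = 1/(-591 + (3 + (0*(⅙))*8)) = 1/(-591 + (3 + 0*8)) = 1/(-591 + (3 + 0)) = 1/(-591 + 3) = 1/(-588) = -1/588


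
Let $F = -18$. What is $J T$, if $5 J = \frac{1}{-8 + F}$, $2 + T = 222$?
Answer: $- \frac{22}{13} \approx -1.6923$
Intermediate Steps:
$T = 220$ ($T = -2 + 222 = 220$)
$J = - \frac{1}{130}$ ($J = \frac{1}{5 \left(-8 - 18\right)} = \frac{1}{5 \left(-26\right)} = \frac{1}{5} \left(- \frac{1}{26}\right) = - \frac{1}{130} \approx -0.0076923$)
$J T = \left(- \frac{1}{130}\right) 220 = - \frac{22}{13}$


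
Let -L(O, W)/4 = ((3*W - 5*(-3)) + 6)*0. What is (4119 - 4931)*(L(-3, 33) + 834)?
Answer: -677208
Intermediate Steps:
L(O, W) = 0 (L(O, W) = -4*((3*W - 5*(-3)) + 6)*0 = -4*((3*W + 15) + 6)*0 = -4*((15 + 3*W) + 6)*0 = -4*(21 + 3*W)*0 = -4*0 = 0)
(4119 - 4931)*(L(-3, 33) + 834) = (4119 - 4931)*(0 + 834) = -812*834 = -677208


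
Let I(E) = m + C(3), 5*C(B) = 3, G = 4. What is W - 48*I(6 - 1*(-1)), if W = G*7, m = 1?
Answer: -244/5 ≈ -48.800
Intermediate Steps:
C(B) = ⅗ (C(B) = (⅕)*3 = ⅗)
W = 28 (W = 4*7 = 28)
I(E) = 8/5 (I(E) = 1 + ⅗ = 8/5)
W - 48*I(6 - 1*(-1)) = 28 - 48*8/5 = 28 - 384/5 = -244/5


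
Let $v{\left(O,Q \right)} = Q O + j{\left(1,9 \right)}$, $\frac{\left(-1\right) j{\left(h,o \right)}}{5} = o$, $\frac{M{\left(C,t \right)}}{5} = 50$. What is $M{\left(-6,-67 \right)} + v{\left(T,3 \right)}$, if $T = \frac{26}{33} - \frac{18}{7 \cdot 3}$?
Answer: $\frac{15769}{77} \approx 204.79$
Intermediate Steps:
$M{\left(C,t \right)} = 250$ ($M{\left(C,t \right)} = 5 \cdot 50 = 250$)
$j{\left(h,o \right)} = - 5 o$
$T = - \frac{16}{231}$ ($T = 26 \cdot \frac{1}{33} - \frac{18}{21} = \frac{26}{33} - \frac{6}{7} = - \frac{16}{231} \approx -0.069264$)
$v{\left(O,Q \right)} = -45 + O Q$ ($v{\left(O,Q \right)} = Q O - 45 = O Q - 45 = -45 + O Q$)
$M{\left(-6,-67 \right)} + v{\left(T,3 \right)} = 250 - \frac{3481}{77} = \frac{15769}{77}$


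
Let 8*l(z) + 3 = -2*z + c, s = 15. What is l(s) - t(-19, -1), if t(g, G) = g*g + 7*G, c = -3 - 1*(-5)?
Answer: -2863/8 ≈ -357.88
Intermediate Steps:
c = 2 (c = -3 + 5 = 2)
t(g, G) = g² + 7*G
l(z) = -⅛ - z/4 (l(z) = -3/8 + (-2*z + 2)/8 = -3/8 + (2 - 2*z)/8 = -3/8 + (¼ - z/4) = -⅛ - z/4)
l(s) - t(-19, -1) = (-⅛ - ¼*15) - ((-19)² + 7*(-1)) = (-⅛ - 15/4) - (361 - 7) = -31/8 - 1*354 = -31/8 - 354 = -2863/8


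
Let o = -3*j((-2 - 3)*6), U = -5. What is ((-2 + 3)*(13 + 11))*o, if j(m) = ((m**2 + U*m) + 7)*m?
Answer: 2283120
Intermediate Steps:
j(m) = m*(7 + m**2 - 5*m) (j(m) = ((m**2 - 5*m) + 7)*m = (7 + m**2 - 5*m)*m = m*(7 + m**2 - 5*m))
o = 95130 (o = -3*(-2 - 3)*6*(7 + ((-2 - 3)*6)**2 - 5*(-2 - 3)*6) = -3*(-5*6)*(7 + (-5*6)**2 - (-25)*6) = -(-90)*(7 + (-30)**2 - 5*(-30)) = -(-90)*(7 + 900 + 150) = -(-90)*1057 = -3*(-31710) = 95130)
((-2 + 3)*(13 + 11))*o = ((-2 + 3)*(13 + 11))*95130 = (1*24)*95130 = 24*95130 = 2283120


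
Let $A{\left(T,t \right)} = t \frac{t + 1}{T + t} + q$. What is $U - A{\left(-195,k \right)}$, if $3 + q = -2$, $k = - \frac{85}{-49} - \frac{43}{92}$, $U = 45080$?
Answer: $\frac{177501879916033}{3937048276} \approx 45085.0$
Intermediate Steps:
$k = \frac{5713}{4508}$ ($k = \left(-85\right) \left(- \frac{1}{49}\right) - \frac{43}{92} = \frac{85}{49} - \frac{43}{92} = \frac{5713}{4508} \approx 1.2673$)
$q = -5$ ($q = -3 - 2 = -5$)
$A{\left(T,t \right)} = -5 + \frac{t \left(1 + t\right)}{T + t}$ ($A{\left(T,t \right)} = t \frac{t + 1}{T + t} - 5 = t \frac{1 + t}{T + t} - 5 = \frac{t \left(1 + t\right)}{T + t} - 5 = -5 + \frac{t \left(1 + t\right)}{T + t}$)
$U - A{\left(-195,k \right)} = 45080 - \frac{\left(\frac{5713}{4508}\right)^{2} - -975 - \frac{5713}{1127}}{-195 + \frac{5713}{4508}} = 45080 - \frac{\frac{32638369}{20322064} + 975 - \frac{5713}{1127}}{- \frac{873347}{4508}} = 45080 - \left(- \frac{4508}{873347}\right) \frac{19743633953}{20322064} = 45080 - - \frac{19743633953}{3937048276} = 45080 + \frac{19743633953}{3937048276} = \frac{177501879916033}{3937048276}$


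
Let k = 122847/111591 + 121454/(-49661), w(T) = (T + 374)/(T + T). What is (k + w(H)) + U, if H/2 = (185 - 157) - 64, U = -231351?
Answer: -3418937837380391/14777921736 ≈ -2.3135e+5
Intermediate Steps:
H = -72 (H = 2*((185 - 157) - 64) = 2*(28 - 64) = 2*(-36) = -72)
w(T) = (374 + T)/(2*T) (w(T) = (374 + T)/((2*T)) = (374 + T)*(1/(2*T)) = (374 + T)/(2*T))
k = -2484156149/1847240217 (k = 122847*(1/111591) + 121454*(-1/49661) = 40949/37197 - 121454/49661 = -2484156149/1847240217 ≈ -1.3448)
(k + w(H)) + U = (-2484156149/1847240217 + (1/2)*(374 - 72)/(-72)) - 231351 = (-2484156149/1847240217 + (1/2)*(-1/72)*302) - 231351 = (-2484156149/1847240217 - 151/72) - 231351 = -50865835055/14777921736 - 231351 = -3418937837380391/14777921736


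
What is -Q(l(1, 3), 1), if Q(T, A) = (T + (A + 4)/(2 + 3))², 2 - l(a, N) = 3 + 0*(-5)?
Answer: 0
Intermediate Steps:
l(a, N) = -1 (l(a, N) = 2 - (3 + 0*(-5)) = 2 - (3 + 0) = 2 - 1*3 = 2 - 3 = -1)
Q(T, A) = (⅘ + T + A/5)² (Q(T, A) = (T + (4 + A)/5)² = (T + (4 + A)*(⅕))² = (T + (⅘ + A/5))² = (⅘ + T + A/5)²)
-Q(l(1, 3), 1) = -(4 + 1 + 5*(-1))²/25 = -(4 + 1 - 5)²/25 = -0²/25 = -0/25 = -1*0 = 0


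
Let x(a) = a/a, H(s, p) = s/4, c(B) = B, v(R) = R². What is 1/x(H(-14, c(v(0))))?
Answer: 1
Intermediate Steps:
H(s, p) = s/4 (H(s, p) = s*(¼) = s/4)
x(a) = 1
1/x(H(-14, c(v(0)))) = 1/1 = 1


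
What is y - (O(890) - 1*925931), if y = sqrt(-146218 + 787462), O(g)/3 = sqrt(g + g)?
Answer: 925931 - 6*sqrt(445) + 2*sqrt(160311) ≈ 9.2661e+5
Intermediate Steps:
O(g) = 3*sqrt(2)*sqrt(g) (O(g) = 3*sqrt(g + g) = 3*sqrt(2*g) = 3*(sqrt(2)*sqrt(g)) = 3*sqrt(2)*sqrt(g))
y = 2*sqrt(160311) (y = sqrt(641244) = 2*sqrt(160311) ≈ 800.78)
y - (O(890) - 1*925931) = 2*sqrt(160311) - (3*sqrt(2)*sqrt(890) - 1*925931) = 2*sqrt(160311) - (6*sqrt(445) - 925931) = 2*sqrt(160311) - (-925931 + 6*sqrt(445)) = 2*sqrt(160311) + (925931 - 6*sqrt(445)) = 925931 - 6*sqrt(445) + 2*sqrt(160311)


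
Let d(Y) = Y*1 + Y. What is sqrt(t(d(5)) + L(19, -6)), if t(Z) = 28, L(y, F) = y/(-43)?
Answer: sqrt(50955)/43 ≈ 5.2496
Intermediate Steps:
L(y, F) = -y/43 (L(y, F) = y*(-1/43) = -y/43)
d(Y) = 2*Y (d(Y) = Y + Y = 2*Y)
sqrt(t(d(5)) + L(19, -6)) = sqrt(28 - 1/43*19) = sqrt(28 - 19/43) = sqrt(1185/43) = sqrt(50955)/43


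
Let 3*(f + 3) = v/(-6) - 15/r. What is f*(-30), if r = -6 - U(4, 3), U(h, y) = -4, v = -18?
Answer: -15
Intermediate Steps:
r = -2 (r = -6 - 1*(-4) = -6 + 4 = -2)
f = 1/2 (f = -3 + (-18/(-6) - 15/(-2))/3 = -3 + (-18*(-1/6) - 15*(-1/2))/3 = -3 + (3 + 15/2)/3 = -3 + (1/3)*(21/2) = -3 + 7/2 = 1/2 ≈ 0.50000)
f*(-30) = (1/2)*(-30) = -15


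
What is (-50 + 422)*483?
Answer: 179676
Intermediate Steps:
(-50 + 422)*483 = 372*483 = 179676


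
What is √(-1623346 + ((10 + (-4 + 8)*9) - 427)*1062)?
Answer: 8*I*√31687 ≈ 1424.1*I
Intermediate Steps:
√(-1623346 + ((10 + (-4 + 8)*9) - 427)*1062) = √(-1623346 + ((10 + 4*9) - 427)*1062) = √(-1623346 + ((10 + 36) - 427)*1062) = √(-1623346 + (46 - 427)*1062) = √(-1623346 - 381*1062) = √(-1623346 - 404622) = √(-2027968) = 8*I*√31687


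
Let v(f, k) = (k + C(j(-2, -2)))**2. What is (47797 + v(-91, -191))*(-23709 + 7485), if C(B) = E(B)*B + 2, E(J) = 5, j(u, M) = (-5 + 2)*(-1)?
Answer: -1266656352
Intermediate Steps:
j(u, M) = 3 (j(u, M) = -3*(-1) = 3)
C(B) = 2 + 5*B (C(B) = 5*B + 2 = 2 + 5*B)
v(f, k) = (17 + k)**2 (v(f, k) = (k + (2 + 5*3))**2 = (k + (2 + 15))**2 = (k + 17)**2 = (17 + k)**2)
(47797 + v(-91, -191))*(-23709 + 7485) = (47797 + (17 - 191)**2)*(-23709 + 7485) = (47797 + (-174)**2)*(-16224) = (47797 + 30276)*(-16224) = 78073*(-16224) = -1266656352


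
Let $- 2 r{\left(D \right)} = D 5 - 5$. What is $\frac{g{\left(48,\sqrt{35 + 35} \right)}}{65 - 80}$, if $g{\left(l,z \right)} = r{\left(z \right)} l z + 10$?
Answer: $\frac{1678}{3} - 8 \sqrt{70} \approx 492.4$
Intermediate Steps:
$r{\left(D \right)} = \frac{5}{2} - \frac{5 D}{2}$ ($r{\left(D \right)} = - \frac{D 5 - 5}{2} = - \frac{5 D - 5}{2} = - \frac{-5 + 5 D}{2} = \frac{5}{2} - \frac{5 D}{2}$)
$g{\left(l,z \right)} = 10 + l z \left(\frac{5}{2} - \frac{5 z}{2}\right)$ ($g{\left(l,z \right)} = \left(\frac{5}{2} - \frac{5 z}{2}\right) l z + 10 = l \left(\frac{5}{2} - \frac{5 z}{2}\right) z + 10 = l z \left(\frac{5}{2} - \frac{5 z}{2}\right) + 10 = 10 + l z \left(\frac{5}{2} - \frac{5 z}{2}\right)$)
$\frac{g{\left(48,\sqrt{35 + 35} \right)}}{65 - 80} = \frac{10 - 120 \sqrt{35 + 35} \left(-1 + \sqrt{35 + 35}\right)}{65 - 80} = \frac{10 - 120 \sqrt{70} \left(-1 + \sqrt{70}\right)}{-15} = \left(10 - 120 \sqrt{70} \left(-1 + \sqrt{70}\right)\right) \left(- \frac{1}{15}\right) = - \frac{2}{3} + 8 \sqrt{70} \left(-1 + \sqrt{70}\right)$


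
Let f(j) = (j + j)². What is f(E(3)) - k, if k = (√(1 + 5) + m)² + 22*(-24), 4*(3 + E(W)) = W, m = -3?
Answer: 2133/4 + 6*√6 ≈ 547.95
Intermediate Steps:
E(W) = -3 + W/4
f(j) = 4*j² (f(j) = (2*j)² = 4*j²)
k = -528 + (-3 + √6)² (k = (√(1 + 5) - 3)² + 22*(-24) = (√6 - 3)² - 528 = (-3 + √6)² - 528 = -528 + (-3 + √6)² ≈ -527.70)
f(E(3)) - k = 4*(-3 + (¼)*3)² - (-528 + (3 - √6)²) = 4*(-3 + ¾)² + (528 - (3 - √6)²) = 4*(-9/4)² + (528 - (3 - √6)²) = 4*(81/16) + (528 - (3 - √6)²) = 81/4 + (528 - (3 - √6)²) = 2193/4 - (3 - √6)²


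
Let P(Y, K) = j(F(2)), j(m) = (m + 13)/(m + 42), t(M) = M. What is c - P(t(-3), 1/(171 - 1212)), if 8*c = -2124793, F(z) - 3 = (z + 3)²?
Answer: -74367919/280 ≈ -2.6560e+5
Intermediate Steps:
F(z) = 3 + (3 + z)² (F(z) = 3 + (z + 3)² = 3 + (3 + z)²)
c = -2124793/8 (c = (⅛)*(-2124793) = -2124793/8 ≈ -2.6560e+5)
j(m) = (13 + m)/(42 + m)
P(Y, K) = 41/70 (P(Y, K) = (13 + (3 + (3 + 2)²))/(42 + (3 + (3 + 2)²)) = (13 + (3 + 5²))/(42 + (3 + 5²)) = (13 + (3 + 25))/(42 + (3 + 25)) = (13 + 28)/(42 + 28) = 41/70)
c - P(t(-3), 1/(171 - 1212)) = -2124793/8 - 1*41/70 = -2124793/8 - 41/70 = -74367919/280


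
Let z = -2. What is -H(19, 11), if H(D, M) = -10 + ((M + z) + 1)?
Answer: 0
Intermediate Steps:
H(D, M) = -11 + M (H(D, M) = -10 + ((M - 2) + 1) = -10 + ((-2 + M) + 1) = -10 + (-1 + M) = -11 + M)
-H(19, 11) = -(-11 + 11) = -1*0 = 0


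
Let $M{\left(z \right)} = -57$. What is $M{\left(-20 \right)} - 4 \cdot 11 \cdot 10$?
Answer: $-497$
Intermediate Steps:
$M{\left(-20 \right)} - 4 \cdot 11 \cdot 10 = -57 - 4 \cdot 11 \cdot 10 = -57 - 44 \cdot 10 = -57 - 440 = -497$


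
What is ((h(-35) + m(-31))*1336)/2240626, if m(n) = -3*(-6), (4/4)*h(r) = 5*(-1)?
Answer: 8684/1120313 ≈ 0.0077514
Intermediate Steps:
h(r) = -5 (h(r) = 5*(-1) = -5)
m(n) = 18
((h(-35) + m(-31))*1336)/2240626 = ((-5 + 18)*1336)/2240626 = (13*1336)*(1/2240626) = 17368*(1/2240626) = 8684/1120313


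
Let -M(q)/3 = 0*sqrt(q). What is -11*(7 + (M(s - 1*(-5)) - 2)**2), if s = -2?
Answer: -121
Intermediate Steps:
M(q) = 0 (M(q) = -0*sqrt(q) = -3*0 = 0)
-11*(7 + (M(s - 1*(-5)) - 2)**2) = -11*(7 + (0 - 2)**2) = -11*(7 + (-2)**2) = -11*(7 + 4) = -11*11 = -121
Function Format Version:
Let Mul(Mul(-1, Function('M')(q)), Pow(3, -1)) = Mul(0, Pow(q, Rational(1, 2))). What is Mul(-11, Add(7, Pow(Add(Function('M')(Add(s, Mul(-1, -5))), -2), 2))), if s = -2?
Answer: -121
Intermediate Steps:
Function('M')(q) = 0 (Function('M')(q) = Mul(-3, Mul(0, Pow(q, Rational(1, 2)))) = Mul(-3, 0) = 0)
Mul(-11, Add(7, Pow(Add(Function('M')(Add(s, Mul(-1, -5))), -2), 2))) = Mul(-11, Add(7, Pow(Add(0, -2), 2))) = Mul(-11, Add(7, Pow(-2, 2))) = Mul(-11, Add(7, 4)) = Mul(-11, 11) = -121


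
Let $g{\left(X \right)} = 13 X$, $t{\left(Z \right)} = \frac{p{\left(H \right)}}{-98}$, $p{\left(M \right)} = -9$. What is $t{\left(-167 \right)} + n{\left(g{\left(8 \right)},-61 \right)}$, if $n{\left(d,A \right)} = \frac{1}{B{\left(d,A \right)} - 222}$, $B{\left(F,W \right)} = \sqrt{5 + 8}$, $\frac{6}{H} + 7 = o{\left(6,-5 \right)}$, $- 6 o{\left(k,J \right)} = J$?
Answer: $\frac{421683}{4828558} - \frac{\sqrt{13}}{49271} \approx 0.087258$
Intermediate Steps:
$o{\left(k,J \right)} = - \frac{J}{6}$
$H = - \frac{36}{37}$ ($H = \frac{6}{-7 - - \frac{5}{6}} = \frac{6}{-7 + \frac{5}{6}} = \frac{6}{- \frac{37}{6}} = 6 \left(- \frac{6}{37}\right) = - \frac{36}{37} \approx -0.97297$)
$B{\left(F,W \right)} = \sqrt{13}$
$t{\left(Z \right)} = \frac{9}{98}$ ($t{\left(Z \right)} = - \frac{9}{-98} = \left(-9\right) \left(- \frac{1}{98}\right) = \frac{9}{98}$)
$n{\left(d,A \right)} = \frac{1}{-222 + \sqrt{13}}$ ($n{\left(d,A \right)} = \frac{1}{\sqrt{13} - 222} = \frac{1}{-222 + \sqrt{13}}$)
$t{\left(-167 \right)} + n{\left(g{\left(8 \right)},-61 \right)} = \frac{9}{98} - \left(\frac{222}{49271} + \frac{\sqrt{13}}{49271}\right) = \frac{421683}{4828558} - \frac{\sqrt{13}}{49271}$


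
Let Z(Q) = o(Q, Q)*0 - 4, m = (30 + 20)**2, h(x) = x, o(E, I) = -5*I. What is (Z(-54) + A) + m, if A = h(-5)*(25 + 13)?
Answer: 2306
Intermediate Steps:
m = 2500 (m = 50**2 = 2500)
A = -190 (A = -5*(25 + 13) = -5*38 = -190)
Z(Q) = -4 (Z(Q) = -5*Q*0 - 4 = 0 - 4 = -4)
(Z(-54) + A) + m = (-4 - 190) + 2500 = -194 + 2500 = 2306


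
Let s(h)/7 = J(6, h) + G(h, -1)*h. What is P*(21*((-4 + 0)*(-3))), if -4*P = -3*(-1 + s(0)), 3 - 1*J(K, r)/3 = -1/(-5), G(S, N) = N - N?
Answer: 54621/5 ≈ 10924.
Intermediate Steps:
G(S, N) = 0
J(K, r) = 42/5 (J(K, r) = 9 - (-3)/(-5) = 9 - (-3)*(-1)/5 = 9 - 3*⅕ = 9 - ⅗ = 42/5)
s(h) = 294/5 (s(h) = 7*(42/5 + 0*h) = 7*(42/5 + 0) = 7*(42/5) = 294/5)
P = 867/20 (P = -(-3)*(-1 + 294/5)/4 = -(-3)*289/(4*5) = -¼*(-867/5) = 867/20 ≈ 43.350)
P*(21*((-4 + 0)*(-3))) = 867*(21*((-4 + 0)*(-3)))/20 = 867*(21*(-4*(-3)))/20 = 867*(21*12)/20 = (867/20)*252 = 54621/5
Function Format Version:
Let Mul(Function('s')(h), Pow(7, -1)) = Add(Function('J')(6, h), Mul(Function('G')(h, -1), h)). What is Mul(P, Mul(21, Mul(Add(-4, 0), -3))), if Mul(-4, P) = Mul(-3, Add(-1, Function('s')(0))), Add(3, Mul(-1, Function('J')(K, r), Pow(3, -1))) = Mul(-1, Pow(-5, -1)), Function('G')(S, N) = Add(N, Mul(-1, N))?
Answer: Rational(54621, 5) ≈ 10924.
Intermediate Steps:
Function('G')(S, N) = 0
Function('J')(K, r) = Rational(42, 5) (Function('J')(K, r) = Add(9, Mul(-3, Mul(-1, Pow(-5, -1)))) = Add(9, Mul(-3, Mul(-1, Rational(-1, 5)))) = Add(9, Mul(-3, Rational(1, 5))) = Add(9, Rational(-3, 5)) = Rational(42, 5))
Function('s')(h) = Rational(294, 5) (Function('s')(h) = Mul(7, Add(Rational(42, 5), Mul(0, h))) = Mul(7, Add(Rational(42, 5), 0)) = Mul(7, Rational(42, 5)) = Rational(294, 5))
P = Rational(867, 20) (P = Mul(Rational(-1, 4), Mul(-3, Add(-1, Rational(294, 5)))) = Mul(Rational(-1, 4), Mul(-3, Rational(289, 5))) = Mul(Rational(-1, 4), Rational(-867, 5)) = Rational(867, 20) ≈ 43.350)
Mul(P, Mul(21, Mul(Add(-4, 0), -3))) = Mul(Rational(867, 20), Mul(21, Mul(Add(-4, 0), -3))) = Mul(Rational(867, 20), Mul(21, Mul(-4, -3))) = Mul(Rational(867, 20), Mul(21, 12)) = Mul(Rational(867, 20), 252) = Rational(54621, 5)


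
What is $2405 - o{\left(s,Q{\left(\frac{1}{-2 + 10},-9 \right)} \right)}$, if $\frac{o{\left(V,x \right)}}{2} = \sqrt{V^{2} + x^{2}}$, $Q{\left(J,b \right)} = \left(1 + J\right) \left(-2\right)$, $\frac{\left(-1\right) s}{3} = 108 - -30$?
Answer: $2405 - \frac{9 \sqrt{33857}}{2} \approx 1577.0$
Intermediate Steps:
$s = -414$ ($s = - 3 \left(108 - -30\right) = - 3 \left(108 + 30\right) = \left(-3\right) 138 = -414$)
$Q{\left(J,b \right)} = -2 - 2 J$
$o{\left(V,x \right)} = 2 \sqrt{V^{2} + x^{2}}$
$2405 - o{\left(s,Q{\left(\frac{1}{-2 + 10},-9 \right)} \right)} = 2405 - 2 \sqrt{\left(-414\right)^{2} + \left(-2 - \frac{2}{-2 + 10}\right)^{2}} = 2405 - 2 \sqrt{171396 + \left(-2 - \frac{2}{8}\right)^{2}} = 2405 - 2 \sqrt{171396 + \left(-2 - \frac{1}{4}\right)^{2}} = 2405 - 2 \sqrt{171396 + \left(- \frac{9}{4}\right)^{2}} = 2405 - 2 \sqrt{171396 + \frac{81}{16}} = 2405 - 2 \sqrt{\frac{2742417}{16}} = 2405 - 2 \frac{9 \sqrt{33857}}{4} = 2405 - \frac{9 \sqrt{33857}}{2}$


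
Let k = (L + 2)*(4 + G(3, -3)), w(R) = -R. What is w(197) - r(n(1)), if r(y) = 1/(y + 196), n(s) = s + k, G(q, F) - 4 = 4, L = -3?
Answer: -36446/185 ≈ -197.01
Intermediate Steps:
G(q, F) = 8 (G(q, F) = 4 + 4 = 8)
k = -12 (k = (-3 + 2)*(4 + 8) = -1*12 = -12)
n(s) = -12 + s (n(s) = s - 12 = -12 + s)
r(y) = 1/(196 + y)
w(197) - r(n(1)) = -1*197 - 1/(196 + (-12 + 1)) = -197 - 1/(196 - 11) = -197 - 1/185 = -36446/185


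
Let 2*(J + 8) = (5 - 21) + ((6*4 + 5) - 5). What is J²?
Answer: 16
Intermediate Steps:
J = -4 (J = -8 + ((5 - 21) + ((6*4 + 5) - 5))/2 = -8 + (-16 + ((24 + 5) - 5))/2 = -8 + (-16 + (29 - 5))/2 = -8 + (-16 + 24)/2 = -8 + (½)*8 = -8 + 4 = -4)
J² = (-4)² = 16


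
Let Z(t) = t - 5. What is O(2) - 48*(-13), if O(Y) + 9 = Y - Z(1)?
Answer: 621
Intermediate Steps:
Z(t) = -5 + t
O(Y) = -5 + Y (O(Y) = -9 + (Y - (-5 + 1)) = -9 + (Y - 1*(-4)) = -9 + (Y + 4) = -9 + (4 + Y) = -5 + Y)
O(2) - 48*(-13) = (-5 + 2) - 48*(-13) = -3 + 624 = 621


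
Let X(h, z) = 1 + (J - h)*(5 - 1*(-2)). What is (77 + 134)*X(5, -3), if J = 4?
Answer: -1266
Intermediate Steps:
X(h, z) = 29 - 7*h (X(h, z) = 1 + (4 - h)*(5 - 1*(-2)) = 1 + (4 - h)*(5 + 2) = 1 + (4 - h)*7 = 1 + (28 - 7*h) = 29 - 7*h)
(77 + 134)*X(5, -3) = (77 + 134)*(29 - 7*5) = 211*(29 - 35) = 211*(-6) = -1266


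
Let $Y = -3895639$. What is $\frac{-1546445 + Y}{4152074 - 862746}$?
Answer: $- \frac{1360521}{822332} \approx -1.6545$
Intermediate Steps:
$\frac{-1546445 + Y}{4152074 - 862746} = \frac{-1546445 - 3895639}{4152074 - 862746} = - \frac{5442084}{3289328} = \left(-5442084\right) \frac{1}{3289328} = - \frac{1360521}{822332}$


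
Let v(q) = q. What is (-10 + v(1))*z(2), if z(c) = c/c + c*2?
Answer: -45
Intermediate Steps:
z(c) = 1 + 2*c
(-10 + v(1))*z(2) = (-10 + 1)*(1 + 2*2) = -9*(1 + 4) = -9*5 = -45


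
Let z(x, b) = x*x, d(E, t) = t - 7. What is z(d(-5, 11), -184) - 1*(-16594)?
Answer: 16610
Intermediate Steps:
d(E, t) = -7 + t
z(x, b) = x²
z(d(-5, 11), -184) - 1*(-16594) = (-7 + 11)² - 1*(-16594) = 4² + 16594 = 16 + 16594 = 16610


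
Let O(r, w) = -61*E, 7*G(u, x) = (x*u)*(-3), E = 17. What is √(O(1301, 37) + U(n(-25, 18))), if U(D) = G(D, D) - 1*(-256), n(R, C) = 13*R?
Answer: I*√2256394/7 ≈ 214.59*I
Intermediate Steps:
G(u, x) = -3*u*x/7 (G(u, x) = ((x*u)*(-3))/7 = ((u*x)*(-3))/7 = (-3*u*x)/7 = -3*u*x/7)
U(D) = 256 - 3*D²/7 (U(D) = -3*D*D/7 - 1*(-256) = -3*D²/7 + 256 = 256 - 3*D²/7)
O(r, w) = -1037 (O(r, w) = -61*17 = -1037)
√(O(1301, 37) + U(n(-25, 18))) = √(-1037 + (256 - 3*(13*(-25))²/7)) = √(-1037 + (256 - 3/7*(-325)²)) = √(-1037 + (256 - 3/7*105625)) = √(-1037 + (256 - 316875/7)) = √(-1037 - 315083/7) = √(-322342/7) = I*√2256394/7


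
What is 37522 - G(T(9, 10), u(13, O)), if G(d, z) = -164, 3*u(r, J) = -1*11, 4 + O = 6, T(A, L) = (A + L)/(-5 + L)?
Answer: 37686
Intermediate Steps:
T(A, L) = (A + L)/(-5 + L)
O = 2 (O = -4 + 6 = 2)
u(r, J) = -11/3 (u(r, J) = (-1*11)/3 = (⅓)*(-11) = -11/3)
37522 - G(T(9, 10), u(13, O)) = 37522 - 1*(-164) = 37522 + 164 = 37686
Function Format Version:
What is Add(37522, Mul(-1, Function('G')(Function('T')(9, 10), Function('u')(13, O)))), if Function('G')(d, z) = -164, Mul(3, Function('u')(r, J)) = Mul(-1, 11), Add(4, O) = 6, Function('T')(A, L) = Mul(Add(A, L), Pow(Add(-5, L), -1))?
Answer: 37686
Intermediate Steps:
Function('T')(A, L) = Mul(Pow(Add(-5, L), -1), Add(A, L))
O = 2 (O = Add(-4, 6) = 2)
Function('u')(r, J) = Rational(-11, 3) (Function('u')(r, J) = Mul(Rational(1, 3), Mul(-1, 11)) = Mul(Rational(1, 3), -11) = Rational(-11, 3))
Add(37522, Mul(-1, Function('G')(Function('T')(9, 10), Function('u')(13, O)))) = Add(37522, Mul(-1, -164)) = Add(37522, 164) = 37686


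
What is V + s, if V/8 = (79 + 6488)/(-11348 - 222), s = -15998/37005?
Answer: -212919154/42814785 ≈ -4.9730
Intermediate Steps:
s = -15998/37005 (s = -15998*1/37005 = -15998/37005 ≈ -0.43232)
V = -26268/5785 (V = 8*((79 + 6488)/(-11348 - 222)) = 8*(6567/(-11570)) = 8*(6567*(-1/11570)) = 8*(-6567/11570) = -26268/5785 ≈ -4.5407)
V + s = -26268/5785 - 15998/37005 = -212919154/42814785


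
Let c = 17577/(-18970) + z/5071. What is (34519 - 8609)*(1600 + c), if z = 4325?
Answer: 56967911428179/1374241 ≈ 4.1454e+7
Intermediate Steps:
c = -1012531/13742410 (c = 17577/(-18970) + 4325/5071 = 17577*(-1/18970) + 4325*(1/5071) = -2511/2710 + 4325/5071 = -1012531/13742410 ≈ -0.073679)
(34519 - 8609)*(1600 + c) = (34519 - 8609)*(1600 - 1012531/13742410) = 25910*(21986843469/13742410) = 56967911428179/1374241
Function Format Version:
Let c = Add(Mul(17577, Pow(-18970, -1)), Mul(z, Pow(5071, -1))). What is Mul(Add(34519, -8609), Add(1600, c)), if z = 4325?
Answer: Rational(56967911428179, 1374241) ≈ 4.1454e+7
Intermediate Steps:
c = Rational(-1012531, 13742410) (c = Add(Mul(17577, Pow(-18970, -1)), Mul(4325, Pow(5071, -1))) = Add(Mul(17577, Rational(-1, 18970)), Mul(4325, Rational(1, 5071))) = Add(Rational(-2511, 2710), Rational(4325, 5071)) = Rational(-1012531, 13742410) ≈ -0.073679)
Mul(Add(34519, -8609), Add(1600, c)) = Mul(Add(34519, -8609), Add(1600, Rational(-1012531, 13742410))) = Mul(25910, Rational(21986843469, 13742410)) = Rational(56967911428179, 1374241)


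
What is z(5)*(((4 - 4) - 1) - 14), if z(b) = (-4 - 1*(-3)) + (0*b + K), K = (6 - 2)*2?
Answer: -105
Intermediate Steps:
K = 8 (K = 4*2 = 8)
z(b) = 7 (z(b) = (-4 - 1*(-3)) + (0*b + 8) = (-4 + 3) + (0 + 8) = -1 + 8 = 7)
z(5)*(((4 - 4) - 1) - 14) = 7*(((4 - 4) - 1) - 14) = 7*((0 - 1) - 14) = 7*(-1 - 14) = 7*(-15) = -105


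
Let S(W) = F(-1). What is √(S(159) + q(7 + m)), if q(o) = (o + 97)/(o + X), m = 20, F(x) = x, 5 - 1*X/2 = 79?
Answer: 7*I*√5/11 ≈ 1.423*I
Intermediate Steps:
X = -148 (X = 10 - 2*79 = 10 - 158 = -148)
S(W) = -1
q(o) = (97 + o)/(-148 + o) (q(o) = (o + 97)/(o - 148) = (97 + o)/(-148 + o))
√(S(159) + q(7 + m)) = √(-1 + (97 + (7 + 20))/(-148 + (7 + 20))) = √(-1 + (97 + 27)/(-148 + 27)) = √(-1 + 124/(-121)) = √(-1 - 1/121*124) = √(-1 - 124/121) = √(-245/121) = 7*I*√5/11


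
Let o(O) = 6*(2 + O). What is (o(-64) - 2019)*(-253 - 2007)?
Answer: 5403660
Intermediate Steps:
o(O) = 12 + 6*O
(o(-64) - 2019)*(-253 - 2007) = ((12 + 6*(-64)) - 2019)*(-253 - 2007) = ((12 - 384) - 2019)*(-2260) = (-372 - 2019)*(-2260) = -2391*(-2260) = 5403660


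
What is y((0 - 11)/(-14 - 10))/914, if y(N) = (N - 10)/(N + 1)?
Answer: -229/31990 ≈ -0.0071585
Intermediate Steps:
y(N) = (-10 + N)/(1 + N)
y((0 - 11)/(-14 - 10))/914 = ((-10 + (0 - 11)/(-14 - 10))/(1 + (0 - 11)/(-14 - 10)))/914 = ((-10 - 11/(-24))/(1 - 11/(-24)))*(1/914) = ((-10 - 11*(-1/24))/(1 - 11*(-1/24)))*(1/914) = ((-10 + 11/24)/(1 + 11/24))*(1/914) = (-229/24/(35/24))*(1/914) = ((24/35)*(-229/24))*(1/914) = -229/35*1/914 = -229/31990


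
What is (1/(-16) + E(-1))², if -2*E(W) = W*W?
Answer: 81/256 ≈ 0.31641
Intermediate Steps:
E(W) = -W²/2 (E(W) = -W*W/2 = -W²/2)
(1/(-16) + E(-1))² = (1/(-16) - ½*(-1)²)² = (-1/16 - ½*1)² = (-1/16 - ½)² = (-9/16)² = 81/256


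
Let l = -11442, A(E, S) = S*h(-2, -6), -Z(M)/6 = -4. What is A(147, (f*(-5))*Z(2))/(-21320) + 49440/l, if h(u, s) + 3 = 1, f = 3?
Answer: -4426246/1016431 ≈ -4.3547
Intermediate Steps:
Z(M) = 24 (Z(M) = -6*(-4) = 24)
h(u, s) = -2 (h(u, s) = -3 + 1 = -2)
A(E, S) = -2*S (A(E, S) = S*(-2) = -2*S)
A(147, (f*(-5))*Z(2))/(-21320) + 49440/l = -2*3*(-5)*24/(-21320) + 49440/(-11442) = -(-30)*24*(-1/21320) + 49440*(-1/11442) = -2*(-360)*(-1/21320) - 8240/1907 = 720*(-1/21320) - 8240/1907 = -18/533 - 8240/1907 = -4426246/1016431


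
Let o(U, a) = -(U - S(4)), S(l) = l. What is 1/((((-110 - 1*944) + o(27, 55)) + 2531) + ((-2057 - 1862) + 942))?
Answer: -1/1523 ≈ -0.00065660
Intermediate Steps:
o(U, a) = 4 - U (o(U, a) = -(U - 1*4) = -(U - 4) = -(-4 + U) = 4 - U)
1/((((-110 - 1*944) + o(27, 55)) + 2531) + ((-2057 - 1862) + 942)) = 1/((((-110 - 1*944) + (4 - 1*27)) + 2531) + ((-2057 - 1862) + 942)) = 1/((((-110 - 944) + (4 - 27)) + 2531) + (-3919 + 942)) = 1/(((-1054 - 23) + 2531) - 2977) = 1/((-1077 + 2531) - 2977) = 1/(1454 - 2977) = 1/(-1523) = -1/1523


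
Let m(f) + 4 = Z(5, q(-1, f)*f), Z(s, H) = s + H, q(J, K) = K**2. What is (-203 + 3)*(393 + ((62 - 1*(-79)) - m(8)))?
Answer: -4200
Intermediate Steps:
Z(s, H) = H + s
m(f) = 1 + f**3 (m(f) = -4 + (f**2*f + 5) = -4 + (f**3 + 5) = -4 + (5 + f**3) = 1 + f**3)
(-203 + 3)*(393 + ((62 - 1*(-79)) - m(8))) = (-203 + 3)*(393 + ((62 - 1*(-79)) - (1 + 8**3))) = -200*(393 + ((62 + 79) - (1 + 512))) = -200*(393 + (141 - 1*513)) = -200*(393 + (141 - 513)) = -200*(393 - 372) = -200*21 = -4200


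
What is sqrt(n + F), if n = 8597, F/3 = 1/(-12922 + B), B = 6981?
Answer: sqrt(303435232334)/5941 ≈ 92.720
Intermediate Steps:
F = -3/5941 (F = 3/(-12922 + 6981) = 3/(-5941) = 3*(-1/5941) = -3/5941 ≈ -0.00050497)
sqrt(n + F) = sqrt(8597 - 3/5941) = sqrt(51074774/5941) = sqrt(303435232334)/5941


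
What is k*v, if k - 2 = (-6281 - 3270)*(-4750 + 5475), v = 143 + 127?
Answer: -1869607710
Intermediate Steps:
v = 270
k = -6924473 (k = 2 + (-6281 - 3270)*(-4750 + 5475) = 2 - 9551*725 = 2 - 6924475 = -6924473)
k*v = -6924473*270 = -1869607710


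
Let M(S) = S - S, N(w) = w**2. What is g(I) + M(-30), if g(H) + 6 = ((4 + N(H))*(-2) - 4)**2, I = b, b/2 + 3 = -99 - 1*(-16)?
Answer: 3502272394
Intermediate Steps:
M(S) = 0
b = -172 (b = -6 + 2*(-99 - 1*(-16)) = -6 + 2*(-99 + 16) = -6 + 2*(-83) = -6 - 166 = -172)
I = -172
g(H) = -6 + (-12 - 2*H**2)**2 (g(H) = -6 + ((4 + H**2)*(-2) - 4)**2 = -6 + ((-8 - 2*H**2) - 4)**2 = -6 + (-12 - 2*H**2)**2)
g(I) + M(-30) = (-6 + 4*(6 + (-172)**2)**2) + 0 = (-6 + 4*(6 + 29584)**2) + 0 = (-6 + 4*29590**2) + 0 = (-6 + 4*875568100) + 0 = (-6 + 3502272400) + 0 = 3502272394 + 0 = 3502272394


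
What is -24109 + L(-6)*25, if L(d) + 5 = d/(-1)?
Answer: -24084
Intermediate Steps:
L(d) = -5 - d (L(d) = -5 + d/(-1) = -5 + d*(-1) = -5 - d)
-24109 + L(-6)*25 = -24109 + (-5 - 1*(-6))*25 = -24109 + (-5 + 6)*25 = -24109 + 1*25 = -24109 + 25 = -24084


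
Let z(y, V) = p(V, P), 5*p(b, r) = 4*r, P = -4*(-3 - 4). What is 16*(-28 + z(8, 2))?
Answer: -448/5 ≈ -89.600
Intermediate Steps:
P = 28 (P = -4*(-7) = 28)
p(b, r) = 4*r/5 (p(b, r) = (4*r)/5 = 4*r/5)
z(y, V) = 112/5 (z(y, V) = (⅘)*28 = 112/5)
16*(-28 + z(8, 2)) = 16*(-28 + 112/5) = 16*(-28/5) = -448/5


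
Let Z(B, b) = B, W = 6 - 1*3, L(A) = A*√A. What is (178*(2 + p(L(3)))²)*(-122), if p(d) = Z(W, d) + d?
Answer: -1129232 - 651480*√3 ≈ -2.2576e+6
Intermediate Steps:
L(A) = A^(3/2)
W = 3 (W = 6 - 3 = 3)
p(d) = 3 + d
(178*(2 + p(L(3)))²)*(-122) = (178*(2 + (3 + 3^(3/2)))²)*(-122) = (178*(2 + (3 + 3*√3))²)*(-122) = (178*(5 + 3*√3)²)*(-122) = -21716*(5 + 3*√3)²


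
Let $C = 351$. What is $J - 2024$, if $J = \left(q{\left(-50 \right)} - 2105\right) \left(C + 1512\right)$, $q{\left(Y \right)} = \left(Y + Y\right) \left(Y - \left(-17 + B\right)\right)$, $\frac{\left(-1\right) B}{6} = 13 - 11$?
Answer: $-11339$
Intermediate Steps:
$B = -12$ ($B = - 6 \left(13 - 11\right) = \left(-6\right) 2 = -12$)
$q{\left(Y \right)} = 2 Y \left(29 + Y\right)$ ($q{\left(Y \right)} = \left(Y + Y\right) \left(Y + \left(17 - -12\right)\right) = 2 Y \left(Y + \left(17 + 12\right)\right) = 2 Y \left(Y + 29\right) = 2 Y \left(29 + Y\right)$)
$J = -9315$ ($J = \left(2 \left(-50\right) \left(29 - 50\right) - 2105\right) \left(351 + 1512\right) = \left(2 \left(-50\right) \left(-21\right) - 2105\right) 1863 = \left(2100 - 2105\right) 1863 = \left(-5\right) 1863 = -9315$)
$J - 2024 = -9315 - 2024 = -11339$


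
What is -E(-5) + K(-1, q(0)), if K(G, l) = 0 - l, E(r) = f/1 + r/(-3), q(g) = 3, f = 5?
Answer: -29/3 ≈ -9.6667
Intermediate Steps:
E(r) = 5 - r/3 (E(r) = 5/1 + r/(-3) = 5*1 + r*(-⅓) = 5 - r/3)
K(G, l) = -l
-E(-5) + K(-1, q(0)) = -(5 - ⅓*(-5)) - 1*3 = -(5 + 5/3) - 3 = -1*20/3 - 3 = -20/3 - 3 = -29/3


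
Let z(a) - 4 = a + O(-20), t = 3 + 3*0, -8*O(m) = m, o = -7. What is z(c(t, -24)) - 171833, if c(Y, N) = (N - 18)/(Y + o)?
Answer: -171816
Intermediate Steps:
O(m) = -m/8
t = 3 (t = 3 + 0 = 3)
c(Y, N) = (-18 + N)/(-7 + Y) (c(Y, N) = (N - 18)/(Y - 7) = (-18 + N)/(-7 + Y))
z(a) = 13/2 + a (z(a) = 4 + (a - ⅛*(-20)) = 4 + (a + 5/2) = 4 + (5/2 + a) = 13/2 + a)
z(c(t, -24)) - 171833 = (13/2 + (-18 - 24)/(-7 + 3)) - 171833 = (13/2 - 42/(-4)) - 171833 = (13/2 - ¼*(-42)) - 171833 = (13/2 + 21/2) - 171833 = 17 - 171833 = -171816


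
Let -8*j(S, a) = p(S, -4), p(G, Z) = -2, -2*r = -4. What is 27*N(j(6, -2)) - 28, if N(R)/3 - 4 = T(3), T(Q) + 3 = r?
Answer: 215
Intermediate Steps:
r = 2 (r = -1/2*(-4) = 2)
T(Q) = -1 (T(Q) = -3 + 2 = -1)
j(S, a) = 1/4 (j(S, a) = -1/8*(-2) = 1/4)
N(R) = 9 (N(R) = 12 + 3*(-1) = 12 - 3 = 9)
27*N(j(6, -2)) - 28 = 27*9 - 28 = 243 - 28 = 215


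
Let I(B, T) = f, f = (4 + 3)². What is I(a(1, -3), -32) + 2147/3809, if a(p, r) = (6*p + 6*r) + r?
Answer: 188788/3809 ≈ 49.564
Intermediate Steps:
a(p, r) = 6*p + 7*r
f = 49 (f = 7² = 49)
I(B, T) = 49
I(a(1, -3), -32) + 2147/3809 = 49 + 2147/3809 = 188788/3809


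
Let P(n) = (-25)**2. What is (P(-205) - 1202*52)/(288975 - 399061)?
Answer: 61879/110086 ≈ 0.56210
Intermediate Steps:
P(n) = 625
(P(-205) - 1202*52)/(288975 - 399061) = (625 - 1202*52)/(288975 - 399061) = (625 - 62504)/(-110086) = -61879*(-1/110086) = 61879/110086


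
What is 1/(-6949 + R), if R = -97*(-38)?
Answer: -1/3263 ≈ -0.00030647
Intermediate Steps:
R = 3686
1/(-6949 + R) = 1/(-6949 + 3686) = 1/(-3263) = -1/3263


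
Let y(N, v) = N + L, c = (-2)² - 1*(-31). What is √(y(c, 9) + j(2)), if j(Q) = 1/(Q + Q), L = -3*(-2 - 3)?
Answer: √201/2 ≈ 7.0887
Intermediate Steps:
L = 15 (L = -3*(-5) = 15)
j(Q) = 1/(2*Q)
c = 35 (c = 4 + 31 = 35)
y(N, v) = 15 + N (y(N, v) = N + 15 = 15 + N)
√(y(c, 9) + j(2)) = √((15 + 35) + (½)/2) = √(50 + (½)*(½)) = √(50 + ¼) = √(201/4) = √201/2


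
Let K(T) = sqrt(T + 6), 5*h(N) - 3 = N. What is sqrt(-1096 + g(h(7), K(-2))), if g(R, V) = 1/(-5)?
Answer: 3*I*sqrt(3045)/5 ≈ 33.109*I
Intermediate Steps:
h(N) = 3/5 + N/5
K(T) = sqrt(6 + T)
g(R, V) = -1/5
sqrt(-1096 + g(h(7), K(-2))) = sqrt(-1096 - 1/5) = sqrt(-5481/5) = 3*I*sqrt(3045)/5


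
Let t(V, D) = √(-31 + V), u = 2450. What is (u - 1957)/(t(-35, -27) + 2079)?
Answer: 31059/130979 - 493*I*√66/4322307 ≈ 0.23713 - 0.00092662*I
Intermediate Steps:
(u - 1957)/(t(-35, -27) + 2079) = (2450 - 1957)/(√(-31 - 35) + 2079) = 493/(√(-66) + 2079) = 493/(I*√66 + 2079) = 493/(2079 + I*√66)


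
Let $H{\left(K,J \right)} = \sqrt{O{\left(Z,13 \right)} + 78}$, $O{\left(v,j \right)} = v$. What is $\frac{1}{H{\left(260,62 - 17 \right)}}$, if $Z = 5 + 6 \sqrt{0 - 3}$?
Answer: $\frac{1}{\sqrt{83 + 6 i \sqrt{3}}} \approx 0.10913 - 0.0068052 i$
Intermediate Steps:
$Z = 5 + 6 i \sqrt{3}$ ($Z = 5 + 6 \sqrt{-3} = 5 + 6 i \sqrt{3} \approx 5.0 + 10.392 i$)
$H{\left(K,J \right)} = \sqrt{83 + 6 i \sqrt{3}}$ ($H{\left(K,J \right)} = \sqrt{\left(5 + 6 i \sqrt{3}\right) + 78} = \sqrt{83 + 6 i \sqrt{3}}$)
$\frac{1}{H{\left(260,62 - 17 \right)}} = \frac{1}{\sqrt{83 + 6 i \sqrt{3}}}$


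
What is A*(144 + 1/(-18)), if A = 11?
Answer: 28501/18 ≈ 1583.4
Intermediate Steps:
A*(144 + 1/(-18)) = 11*(144 + 1/(-18)) = 11*(144 - 1/18) = 11*(2591/18) = 28501/18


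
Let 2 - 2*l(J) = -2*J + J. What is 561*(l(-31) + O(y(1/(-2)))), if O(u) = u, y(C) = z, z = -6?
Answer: -23001/2 ≈ -11501.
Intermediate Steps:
y(C) = -6
l(J) = 1 + J/2 (l(J) = 1 - (-2*J + J)/2 = 1 - (-1)*J/2 = 1 + J/2)
561*(l(-31) + O(y(1/(-2)))) = 561*((1 + (½)*(-31)) - 6) = 561*((1 - 31/2) - 6) = 561*(-29/2 - 6) = 561*(-41/2) = -23001/2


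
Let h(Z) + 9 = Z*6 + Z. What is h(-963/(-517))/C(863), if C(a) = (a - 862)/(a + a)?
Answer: 3603888/517 ≈ 6970.8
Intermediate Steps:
C(a) = (-862 + a)/(2*a) (C(a) = (-862 + a)/((2*a)) = (-862 + a)*(1/(2*a)) = (-862 + a)/(2*a))
h(Z) = -9 + 7*Z (h(Z) = -9 + (Z*6 + Z) = -9 + (6*Z + Z) = -9 + 7*Z)
h(-963/(-517))/C(863) = (-9 + 7*(-963/(-517)))/(((1/2)*(-862 + 863)/863)) = (-9 + 7*(-963*(-1/517)))/(((1/2)*(1/863)*1)) = (-9 + 7*(963/517))/(1/1726) = (-9 + 6741/517)*1726 = (2088/517)*1726 = 3603888/517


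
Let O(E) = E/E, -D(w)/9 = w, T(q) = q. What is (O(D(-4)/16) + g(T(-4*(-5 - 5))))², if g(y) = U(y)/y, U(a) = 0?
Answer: 1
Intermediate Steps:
D(w) = -9*w
g(y) = 0 (g(y) = 0/y = 0)
O(E) = 1
(O(D(-4)/16) + g(T(-4*(-5 - 5))))² = (1 + 0)² = 1² = 1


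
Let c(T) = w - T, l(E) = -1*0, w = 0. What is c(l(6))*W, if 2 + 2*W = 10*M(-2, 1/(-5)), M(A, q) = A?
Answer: 0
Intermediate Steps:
l(E) = 0
c(T) = -T (c(T) = 0 - T = -T)
W = -11 (W = -1 + (10*(-2))/2 = -1 + (½)*(-20) = -1 - 10 = -11)
c(l(6))*W = -1*0*(-11) = 0*(-11) = 0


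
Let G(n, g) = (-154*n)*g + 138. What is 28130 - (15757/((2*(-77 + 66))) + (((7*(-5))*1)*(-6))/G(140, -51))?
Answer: 116314506841/4032226 ≈ 28846.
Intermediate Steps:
G(n, g) = 138 - 154*g*n (G(n, g) = -154*g*n + 138 = 138 - 154*g*n)
28130 - (15757/((2*(-77 + 66))) + (((7*(-5))*1)*(-6))/G(140, -51)) = 28130 - (15757/((2*(-77 + 66))) + (((7*(-5))*1)*(-6))/(138 - 154*(-51)*140)) = 28130 - (15757/((2*(-11))) + (-35*1*(-6))/(138 + 1099560)) = 28130 - (15757/(-22) - 35*(-6)/1099698) = 28130 - (15757*(-1/22) + 210*(1/1099698)) = 28130 - (-15757/22 + 35/183283) = 28130 - 1*(-2887989461/4032226) = 28130 + 2887989461/4032226 = 116314506841/4032226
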